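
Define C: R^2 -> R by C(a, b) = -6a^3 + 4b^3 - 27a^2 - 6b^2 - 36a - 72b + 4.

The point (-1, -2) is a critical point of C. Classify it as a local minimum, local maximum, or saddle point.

The mixed partial ∂²C/∂a∂b is 0, so the Hessian at any point is diag(C_aa, C_bb) = diag(-18(2a + 3), 12(2b - 1)).
At (-1, -2): H = diag(-18, -60).
Both eigenvalues are negative, so H is negative definite: a local maximum.

local maximum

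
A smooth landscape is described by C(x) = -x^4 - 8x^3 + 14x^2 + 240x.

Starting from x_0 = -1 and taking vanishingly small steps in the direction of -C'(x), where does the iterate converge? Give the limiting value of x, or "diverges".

C'(x) = -4(x - 3)(x + 4)(x + 5), so C'(-1) = 192.
Gradient descent moves in the -C' direction, i.e. x is decreasing.
The nearest critical point in that direction is x = -4, where C'' = 28 > 0 (a local minimum). The iterate converges there.

-4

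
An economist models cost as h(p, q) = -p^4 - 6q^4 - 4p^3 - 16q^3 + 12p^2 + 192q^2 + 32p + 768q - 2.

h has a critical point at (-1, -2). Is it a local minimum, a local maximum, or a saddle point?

local minimum

The mixed partial ∂²h/∂p∂q is 0, so the Hessian at any point is diag(h_pp, h_qq) = diag(12(-p^2 - 2p + 2), 24(-3q^2 - 4q + 16)).
At (-1, -2): H = diag(36, 288).
Both eigenvalues are positive, so H is positive definite: a local minimum.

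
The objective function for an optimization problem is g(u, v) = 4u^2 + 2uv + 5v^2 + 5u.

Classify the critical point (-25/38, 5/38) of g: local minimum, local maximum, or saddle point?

local minimum

The Hessian of g is constant: H = [[8, 2], [2, 10]].
det(H) = 8·10 − 2² = 76.
det(H) > 0 and tr(H) = 18 > 0, so H is positive definite and the point is a local minimum.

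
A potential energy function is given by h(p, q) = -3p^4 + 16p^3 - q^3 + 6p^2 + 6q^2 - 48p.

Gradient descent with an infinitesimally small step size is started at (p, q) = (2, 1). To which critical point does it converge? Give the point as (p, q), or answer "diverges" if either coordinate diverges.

(1, 0)

h is separable, so gradient descent decouples: p follows -∂h/∂p, q follows -∂h/∂q.
∂h/∂p = -12(p - 4)(p - 1)(p + 1); at p=2 this is 72, so p decreases.
∂h/∂q = -3q(q - 4); at q=1 this is 9, so q decreases.
p converges to its nearest critical value 1 (a local min of the p-part); q converges to 0. The iterate converges to (1, 0).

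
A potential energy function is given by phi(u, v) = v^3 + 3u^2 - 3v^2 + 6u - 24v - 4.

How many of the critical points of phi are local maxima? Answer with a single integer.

0

phi separates as a function of u plus a function of v, so ∇phi=0 decouples.
∂phi/∂u = 6(u + 1) = 0 at u ∈ {-1}; ∂phi/∂v = 3(v - 4)(v + 2) = 0 at v ∈ {-2, 4}.
The Hessian is diagonal: diag(phi_uu, phi_vv). Second derivatives: phi_uu(-1)=6; phi_vv(-2)=-18, phi_vv(4)=18.
Local maxima occur where both diagonal entries negative: none. Count: 0.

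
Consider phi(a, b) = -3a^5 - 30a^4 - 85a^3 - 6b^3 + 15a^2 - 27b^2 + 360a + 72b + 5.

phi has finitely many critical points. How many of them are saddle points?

phi separates as a function of a plus a function of b, so ∇phi=0 decouples.
∂phi/∂a = -15(a - 1)(a + 2)(a + 3)(a + 4) = 0 at a ∈ {-4, -3, -2, 1}; ∂phi/∂b = -18(b - 1)(b + 4) = 0 at b ∈ {-4, 1}.
The Hessian is diagonal: diag(phi_aa, phi_bb). Second derivatives: phi_aa(-4)=150, phi_aa(-3)=-60, phi_aa(-2)=90, phi_aa(1)=-900; phi_bb(-4)=90, phi_bb(1)=-90.
Saddle points occur where the two diagonal entries have opposite signs: (-4, 1), (-3, -4), (-2, 1), (1, -4). Count: 4.

4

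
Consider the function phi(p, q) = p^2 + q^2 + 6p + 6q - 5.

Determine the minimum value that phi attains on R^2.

-23

phi(p,q) separates as A(p) + B(q) − 5, so its minimum is min A + min B − 5.
A'(p) = 2p + 6 vanishes at p ∈ {-3}; B'(q) = 2q + 6 vanishes at q ∈ {-3}.
Local minima of A (where A''>0): A(-3)=-9. Local minima of B: B(-3)=-9.
So the global minimum of phi is A(-3) + B(-3) − 5 = -9 − 9 − 5 = -23, attained at (-3, -3).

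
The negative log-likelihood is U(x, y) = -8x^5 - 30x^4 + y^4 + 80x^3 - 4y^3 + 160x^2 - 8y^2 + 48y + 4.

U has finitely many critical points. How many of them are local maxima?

U separates as a function of x plus a function of y, so ∇U=0 decouples.
∂U/∂x = -40x(x - 2)(x + 1)(x + 4) = 0 at x ∈ {-4, -1, 0, 2}; ∂U/∂y = 4(y - 3)(y - 2)(y + 2) = 0 at y ∈ {-2, 2, 3}.
The Hessian is diagonal: diag(U_xx, U_yy). Second derivatives: U_xx(-4)=2880, U_xx(-1)=-360, U_xx(0)=320, U_xx(2)=-1440; U_yy(-2)=80, U_yy(2)=-16, U_yy(3)=20.
Local maxima occur where both diagonal entries negative: (-1, 2), (2, 2). Count: 2.

2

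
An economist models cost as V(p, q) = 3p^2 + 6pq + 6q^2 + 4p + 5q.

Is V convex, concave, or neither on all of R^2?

convex

V is quadratic, so its Hessian is the constant matrix H = [[6, 6], [6, 12]].
det(H) = 36, tr(H) = 18.
det(H) > 0 and tr(H) > 0, so H is positive definite everywhere: convex.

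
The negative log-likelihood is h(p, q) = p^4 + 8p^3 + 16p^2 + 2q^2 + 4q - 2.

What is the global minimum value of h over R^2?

h(p,q) separates as A(p) + B(q) − 2, so its minimum is min A + min B − 2.
A'(p) = 4p(p + 2)(p + 4) vanishes at p ∈ {-4, -2, 0}; B'(q) = 4q + 4 vanishes at q ∈ {-1}.
Local minima of A (where A''>0): A(-4)=0, A(0)=0. Local minima of B: B(-1)=-2.
So the global minimum of h is A(-4) + B(-1) − 2 = 0 − 2 − 2 = -4, attained at (-4, -1).

-4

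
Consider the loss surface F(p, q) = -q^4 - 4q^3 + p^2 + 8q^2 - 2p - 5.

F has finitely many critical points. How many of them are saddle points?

F separates as a function of p plus a function of q, so ∇F=0 decouples.
∂F/∂p = 2(p - 1) = 0 at p ∈ {1}; ∂F/∂q = -4q(q - 1)(q + 4) = 0 at q ∈ {-4, 0, 1}.
The Hessian is diagonal: diag(F_pp, F_qq). Second derivatives: F_pp(1)=2; F_qq(-4)=-80, F_qq(0)=16, F_qq(1)=-20.
Saddle points occur where the two diagonal entries have opposite signs: (1, -4), (1, 1). Count: 2.

2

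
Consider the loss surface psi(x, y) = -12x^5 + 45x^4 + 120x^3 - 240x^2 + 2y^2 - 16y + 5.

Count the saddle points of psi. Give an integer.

2

psi separates as a function of x plus a function of y, so ∇psi=0 decouples.
∂psi/∂x = -60x(x - 4)(x - 1)(x + 2) = 0 at x ∈ {-2, 0, 1, 4}; ∂psi/∂y = 4(y - 4) = 0 at y ∈ {4}.
The Hessian is diagonal: diag(psi_xx, psi_yy). Second derivatives: psi_xx(-2)=2160, psi_xx(0)=-480, psi_xx(1)=540, psi_xx(4)=-4320; psi_yy(4)=4.
Saddle points occur where the two diagonal entries have opposite signs: (0, 4), (4, 4). Count: 2.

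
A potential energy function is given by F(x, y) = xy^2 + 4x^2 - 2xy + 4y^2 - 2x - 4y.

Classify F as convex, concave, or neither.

neither

The term xy^2 is cubic, so the Hessian is not constant.
∂²F/∂y² = 2x + 8, which takes both signs as x varies (negative for sufficiently negative x). A diagonal entry of the Hessian changing sign means the Hessian is neither positive- nor negative-semidefinite on all of R^2.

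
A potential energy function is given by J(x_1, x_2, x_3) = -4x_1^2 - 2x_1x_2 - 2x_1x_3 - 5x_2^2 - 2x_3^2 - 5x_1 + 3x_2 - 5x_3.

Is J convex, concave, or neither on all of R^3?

concave

J is quadratic, so its Hessian is the constant matrix H = [[-8, -2, -2], [-2, -10, 0], [-2, 0, -4]].
Leading principal minors: -8, 76, -264.
Signs alternate −, +, − ⇒ H ≺ 0 ⇒ concave.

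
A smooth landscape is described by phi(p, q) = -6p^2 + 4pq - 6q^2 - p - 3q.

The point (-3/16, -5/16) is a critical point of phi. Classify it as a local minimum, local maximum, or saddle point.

The Hessian of phi is constant: H = [[-12, 4], [4, -12]].
det(H) = (-12)·(-12) − 4² = 128.
det(H) > 0 and tr(H) = -24 < 0, so H is negative definite and the point is a local maximum.

local maximum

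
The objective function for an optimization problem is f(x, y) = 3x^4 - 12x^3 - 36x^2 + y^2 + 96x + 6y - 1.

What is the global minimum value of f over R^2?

f(x,y) separates as P(x) + Q(y) − 1, so its minimum is min P + min Q − 1.
P'(x) = 12(x - 4)(x - 1)(x + 2) vanishes at x ∈ {-2, 1, 4}; Q'(y) = 2y + 6 vanishes at y ∈ {-3}.
Local minima of P (where P''>0): P(-2)=-192, P(4)=-192. Local minima of Q: Q(-3)=-9.
So the global minimum of f is P(-2) + Q(-3) − 1 = -192 − 9 − 1 = -202, attained at (-2, -3).

-202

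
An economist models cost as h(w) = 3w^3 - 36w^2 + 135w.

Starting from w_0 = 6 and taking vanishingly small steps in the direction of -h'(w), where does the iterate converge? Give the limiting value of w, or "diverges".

5

h'(w) = 9(w - 5)(w - 3), so h'(6) = 27.
Gradient descent moves in the -h' direction, i.e. w is decreasing.
The nearest critical point in that direction is w = 5, where h'' = 18 > 0 (a local minimum). The iterate converges there.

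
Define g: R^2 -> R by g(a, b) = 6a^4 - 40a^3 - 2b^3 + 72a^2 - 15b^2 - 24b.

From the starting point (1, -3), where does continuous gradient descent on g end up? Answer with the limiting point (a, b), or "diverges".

(0, -4)

g is separable, so gradient descent decouples: a follows -∂g/∂a, b follows -∂g/∂b.
∂g/∂a = 24a(a - 3)(a - 2); at a=1 this is 48, so a decreases.
∂g/∂b = -6(b + 1)(b + 4); at b=-3 this is 12, so b decreases.
a converges to its nearest critical value 0 (a local min of the a-part); b converges to -4. The iterate converges to (0, -4).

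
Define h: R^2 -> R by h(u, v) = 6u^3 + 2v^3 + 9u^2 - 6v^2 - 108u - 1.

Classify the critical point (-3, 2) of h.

saddle point

The mixed partial ∂²h/∂u∂v is 0, so the Hessian at any point is diag(h_uu, h_vv) = diag(18(2u + 1), 12(v - 1)).
At (-3, 2): H = diag(-90, 12).
The eigenvalues have opposite signs, so H is indefinite: a saddle point.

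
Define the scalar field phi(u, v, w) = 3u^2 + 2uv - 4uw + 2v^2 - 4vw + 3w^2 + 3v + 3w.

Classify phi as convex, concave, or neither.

convex

phi is quadratic, so its Hessian is the constant matrix H = [[6, 2, -4], [2, 4, -4], [-4, -4, 6]].
Leading principal minors: 6, 20, 24.
All positive ⇒ H ≻ 0 ⇒ convex.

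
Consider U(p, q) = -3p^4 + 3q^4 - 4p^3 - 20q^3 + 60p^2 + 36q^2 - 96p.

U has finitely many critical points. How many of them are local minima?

U separates as a function of p plus a function of q, so ∇U=0 decouples.
∂U/∂p = -12(p - 2)(p - 1)(p + 4) = 0 at p ∈ {-4, 1, 2}; ∂U/∂q = 12q(q - 3)(q - 2) = 0 at q ∈ {0, 2, 3}.
The Hessian is diagonal: diag(U_pp, U_qq). Second derivatives: U_pp(-4)=-360, U_pp(1)=60, U_pp(2)=-72; U_qq(0)=72, U_qq(2)=-24, U_qq(3)=36.
Local minima occur where both diagonal entries positive: (1, 0), (1, 3). Count: 2.

2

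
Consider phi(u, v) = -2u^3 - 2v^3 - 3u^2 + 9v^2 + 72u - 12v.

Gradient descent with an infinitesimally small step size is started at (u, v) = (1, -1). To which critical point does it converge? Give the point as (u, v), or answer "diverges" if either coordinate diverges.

phi is separable, so gradient descent decouples: u follows -∂phi/∂u, v follows -∂phi/∂v.
∂phi/∂u = -6(u - 3)(u + 4); at u=1 this is 60, so u decreases.
∂phi/∂v = -6(v - 2)(v - 1); at v=-1 this is -36, so v increases.
u converges to its nearest critical value -4 (a local min of the u-part); v converges to 1. The iterate converges to (-4, 1).

(-4, 1)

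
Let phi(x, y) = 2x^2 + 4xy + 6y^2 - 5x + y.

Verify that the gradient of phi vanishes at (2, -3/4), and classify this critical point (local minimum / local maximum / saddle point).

∇phi = (4x + 4y - 5, 4x + 12y + 1); substituting (2, -3/4) gives ∇phi = (0, 0), so (2, -3/4) is indeed a critical point.
The Hessian of phi is constant: H = [[4, 4], [4, 12]].
det(H) = 4·12 − 4² = 32.
det(H) > 0 and tr(H) = 16 > 0, so H is positive definite and the point is a local minimum.

local minimum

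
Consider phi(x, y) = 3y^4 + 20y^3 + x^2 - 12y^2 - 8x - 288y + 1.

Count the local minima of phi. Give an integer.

2

phi separates as a function of x plus a function of y, so ∇phi=0 decouples.
∂phi/∂x = 2(x - 4) = 0 at x ∈ {4}; ∂phi/∂y = 12(y - 2)(y + 3)(y + 4) = 0 at y ∈ {-4, -3, 2}.
The Hessian is diagonal: diag(phi_xx, phi_yy). Second derivatives: phi_xx(4)=2; phi_yy(-4)=72, phi_yy(-3)=-60, phi_yy(2)=360.
Local minima occur where both diagonal entries positive: (4, -4), (4, 2). Count: 2.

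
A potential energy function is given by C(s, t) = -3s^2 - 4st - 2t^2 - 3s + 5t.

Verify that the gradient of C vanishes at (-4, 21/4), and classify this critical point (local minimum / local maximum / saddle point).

∇C = (-6s - 4t - 3, -4s - 4t + 5); substituting (-4, 21/4) gives ∇C = (0, 0), so (-4, 21/4) is indeed a critical point.
The Hessian of C is constant: H = [[-6, -4], [-4, -4]].
det(H) = (-6)·(-4) − (-4)² = 8.
det(H) > 0 and tr(H) = -10 < 0, so H is negative definite and the point is a local maximum.

local maximum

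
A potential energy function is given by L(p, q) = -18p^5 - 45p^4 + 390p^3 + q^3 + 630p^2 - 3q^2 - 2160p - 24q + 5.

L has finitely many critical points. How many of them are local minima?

2

L separates as a function of p plus a function of q, so ∇L=0 decouples.
∂L/∂p = -90(p - 3)(p - 1)(p + 2)(p + 4) = 0 at p ∈ {-4, -2, 1, 3}; ∂L/∂q = 3(q - 4)(q + 2) = 0 at q ∈ {-2, 4}.
The Hessian is diagonal: diag(L_pp, L_qq). Second derivatives: L_pp(-4)=6300, L_pp(-2)=-2700, L_pp(1)=2700, L_pp(3)=-6300; L_qq(-2)=-18, L_qq(4)=18.
Local minima occur where both diagonal entries positive: (-4, 4), (1, 4). Count: 2.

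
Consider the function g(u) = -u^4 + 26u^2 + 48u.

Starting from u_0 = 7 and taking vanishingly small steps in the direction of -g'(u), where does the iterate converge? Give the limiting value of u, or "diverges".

g'(u) = -4(u - 4)(u + 1)(u + 3), so g'(7) = -960.
Gradient descent moves in the -g' direction, i.e. u is increasing.
There is no critical point above u=7, and g' keeps the same sign, so the iterate runs off to +∞.

diverges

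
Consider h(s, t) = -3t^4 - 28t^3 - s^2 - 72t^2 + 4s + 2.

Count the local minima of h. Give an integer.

0

h separates as a function of s plus a function of t, so ∇h=0 decouples.
∂h/∂s = -2(s - 2) = 0 at s ∈ {2}; ∂h/∂t = -12t(t + 3)(t + 4) = 0 at t ∈ {-4, -3, 0}.
The Hessian is diagonal: diag(h_ss, h_tt). Second derivatives: h_ss(2)=-2; h_tt(-4)=-48, h_tt(-3)=36, h_tt(0)=-144.
Local minima occur where both diagonal entries positive: none. Count: 0.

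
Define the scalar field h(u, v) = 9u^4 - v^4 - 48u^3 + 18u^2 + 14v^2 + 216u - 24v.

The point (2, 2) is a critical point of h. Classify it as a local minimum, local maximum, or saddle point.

The mixed partial ∂²h/∂u∂v is 0, so the Hessian at any point is diag(h_uu, h_vv) = diag(36(3u^2 - 8u + 1), 4(-3v^2 + 7)).
At (2, 2): H = diag(-108, -20).
Both eigenvalues are negative, so H is negative definite: a local maximum.

local maximum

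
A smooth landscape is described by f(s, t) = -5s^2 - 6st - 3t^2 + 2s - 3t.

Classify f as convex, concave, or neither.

concave

f is quadratic, so its Hessian is the constant matrix H = [[-10, -6], [-6, -6]].
det(H) = 24, tr(H) = -16.
det(H) > 0 and tr(H) < 0, so H is negative definite everywhere: concave.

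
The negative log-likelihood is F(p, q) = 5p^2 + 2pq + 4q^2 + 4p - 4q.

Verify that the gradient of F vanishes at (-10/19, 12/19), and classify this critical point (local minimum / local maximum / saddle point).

∇F = (10p + 2q + 4, 2p + 8q - 4); substituting (-10/19, 12/19) gives ∇F = (0, 0), so (-10/19, 12/19) is indeed a critical point.
The Hessian of F is constant: H = [[10, 2], [2, 8]].
det(H) = 10·8 − 2² = 76.
det(H) > 0 and tr(H) = 18 > 0, so H is positive definite and the point is a local minimum.

local minimum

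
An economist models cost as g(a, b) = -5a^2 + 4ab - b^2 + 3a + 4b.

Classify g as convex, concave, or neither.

concave

g is quadratic, so its Hessian is the constant matrix H = [[-10, 4], [4, -2]].
det(H) = 4, tr(H) = -12.
det(H) > 0 and tr(H) < 0, so H is negative definite everywhere: concave.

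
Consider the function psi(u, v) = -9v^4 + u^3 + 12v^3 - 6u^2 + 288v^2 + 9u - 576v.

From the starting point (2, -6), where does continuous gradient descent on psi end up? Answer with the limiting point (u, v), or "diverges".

psi is separable, so gradient descent decouples: u follows -∂psi/∂u, v follows -∂psi/∂v.
∂psi/∂u = 3(u - 3)(u - 1); at u=2 this is -3, so u increases.
∂psi/∂v = -36(v - 4)(v - 1)(v + 4); at v=-6 this is 5040, so v decreases.
The v-coordinate has no critical point in that direction and runs off to infinity.

diverges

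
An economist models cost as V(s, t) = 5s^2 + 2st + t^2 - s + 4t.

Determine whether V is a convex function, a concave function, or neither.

convex

V is quadratic, so its Hessian is the constant matrix H = [[10, 2], [2, 2]].
det(H) = 16, tr(H) = 12.
det(H) > 0 and tr(H) > 0, so H is positive definite everywhere: convex.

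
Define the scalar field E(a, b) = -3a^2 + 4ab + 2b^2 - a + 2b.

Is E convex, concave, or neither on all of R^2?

E is quadratic, so its Hessian is the constant matrix H = [[-6, 4], [4, 4]].
det(H) = -40, tr(H) = -2.
det(H) < 0, so H is indefinite: neither convex nor concave.

neither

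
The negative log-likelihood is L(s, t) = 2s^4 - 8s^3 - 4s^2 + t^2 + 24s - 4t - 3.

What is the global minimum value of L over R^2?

-25

L(s,t) separates as P(s) + Q(t) − 3, so its minimum is min P + min Q − 3.
P'(s) = 8(s - 3)(s - 1)(s + 1) vanishes at s ∈ {-1, 1, 3}; Q'(t) = 2(t - 2) vanishes at t ∈ {2}.
Local minima of P (where P''>0): P(-1)=-18, P(3)=-18. Local minima of Q: Q(2)=-4.
So the global minimum of L is P(-1) + Q(2) − 3 = -18 − 4 − 3 = -25, attained at (-1, 2).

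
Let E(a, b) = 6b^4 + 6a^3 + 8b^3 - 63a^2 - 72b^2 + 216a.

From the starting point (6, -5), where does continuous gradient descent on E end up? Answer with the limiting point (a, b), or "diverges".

E is separable, so gradient descent decouples: a follows -∂E/∂a, b follows -∂E/∂b.
∂E/∂a = 18(a - 4)(a - 3); at a=6 this is 108, so a decreases.
∂E/∂b = 24b(b - 2)(b + 3); at b=-5 this is -1680, so b increases.
a converges to its nearest critical value 4 (a local min of the a-part); b converges to -3. The iterate converges to (4, -3).

(4, -3)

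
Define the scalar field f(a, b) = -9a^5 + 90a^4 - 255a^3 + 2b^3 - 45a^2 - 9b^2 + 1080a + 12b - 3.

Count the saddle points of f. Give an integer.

4

f separates as a function of a plus a function of b, so ∇f=0 decouples.
∂f/∂a = -45(a - 4)(a - 3)(a - 2)(a + 1) = 0 at a ∈ {-1, 2, 3, 4}; ∂f/∂b = 6(b - 2)(b - 1) = 0 at b ∈ {1, 2}.
The Hessian is diagonal: diag(f_aa, f_bb). Second derivatives: f_aa(-1)=2700, f_aa(2)=-270, f_aa(3)=180, f_aa(4)=-450; f_bb(1)=-6, f_bb(2)=6.
Saddle points occur where the two diagonal entries have opposite signs: (-1, 1), (2, 2), (3, 1), (4, 2). Count: 4.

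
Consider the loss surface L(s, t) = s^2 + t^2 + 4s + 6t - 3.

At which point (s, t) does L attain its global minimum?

(-2, -3)

L(s,t) separates as P(s) + Q(t) − 3, so its minimum is min P + min Q − 3.
P'(s) = 2s + 4 vanishes at s ∈ {-2}; Q'(t) = 2(t + 3) vanishes at t ∈ {-3}.
Local minima of P (where P''>0): P(-2)=-4. Local minima of Q: Q(-3)=-9.
So the global minimum of L is P(-2) + Q(-3) − 3 = -4 − 9 − 3 = -16, attained at (-2, -3).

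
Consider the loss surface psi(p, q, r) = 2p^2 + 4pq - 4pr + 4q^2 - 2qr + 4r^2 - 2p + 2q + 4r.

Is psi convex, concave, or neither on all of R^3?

psi is quadratic, so its Hessian is the constant matrix H = [[4, 4, -4], [4, 8, -2], [-4, -2, 8]].
Leading principal minors: 4, 16, 48.
All positive ⇒ H ≻ 0 ⇒ convex.

convex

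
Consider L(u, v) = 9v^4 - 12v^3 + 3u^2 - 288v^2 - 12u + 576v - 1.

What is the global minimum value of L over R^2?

-3853

L(u,v) separates as P(u) + Q(v) − 1, so its minimum is min P + min Q − 1.
P'(u) = 6u - 12 vanishes at u ∈ {2}; Q'(v) = 36(v - 4)(v - 1)(v + 4) vanishes at v ∈ {-4, 1, 4}.
Local minima of P (where P''>0): P(2)=-12. Local minima of Q: Q(-4)=-3840, Q(4)=-768.
So the global minimum of L is P(2) + Q(-4) − 1 = -12 − 3840 − 1 = -3853, attained at (2, -4).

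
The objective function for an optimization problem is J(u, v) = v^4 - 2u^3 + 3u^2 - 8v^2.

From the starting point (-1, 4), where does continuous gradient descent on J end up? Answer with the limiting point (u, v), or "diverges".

J is separable, so gradient descent decouples: u follows -∂J/∂u, v follows -∂J/∂v.
∂J/∂u = -6u(u - 1); at u=-1 this is -12, so u increases.
∂J/∂v = 4v(v - 2)(v + 2); at v=4 this is 192, so v decreases.
u converges to its nearest critical value 0 (a local min of the u-part); v converges to 2. The iterate converges to (0, 2).

(0, 2)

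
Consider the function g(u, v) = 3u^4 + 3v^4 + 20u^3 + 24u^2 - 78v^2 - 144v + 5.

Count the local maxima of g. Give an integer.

g separates as a function of u plus a function of v, so ∇g=0 decouples.
∂g/∂u = 12u(u + 1)(u + 4) = 0 at u ∈ {-4, -1, 0}; ∂g/∂v = 12(v - 4)(v + 1)(v + 3) = 0 at v ∈ {-3, -1, 4}.
The Hessian is diagonal: diag(g_uu, g_vv). Second derivatives: g_uu(-4)=144, g_uu(-1)=-36, g_uu(0)=48; g_vv(-3)=168, g_vv(-1)=-120, g_vv(4)=420.
Local maxima occur where both diagonal entries negative: (-1, -1). Count: 1.

1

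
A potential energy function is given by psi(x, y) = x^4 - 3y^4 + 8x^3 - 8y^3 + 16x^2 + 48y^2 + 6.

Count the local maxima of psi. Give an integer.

2

psi separates as a function of x plus a function of y, so ∇psi=0 decouples.
∂psi/∂x = 4x(x + 2)(x + 4) = 0 at x ∈ {-4, -2, 0}; ∂psi/∂y = -12y(y - 2)(y + 4) = 0 at y ∈ {-4, 0, 2}.
The Hessian is diagonal: diag(psi_xx, psi_yy). Second derivatives: psi_xx(-4)=32, psi_xx(-2)=-16, psi_xx(0)=32; psi_yy(-4)=-288, psi_yy(0)=96, psi_yy(2)=-144.
Local maxima occur where both diagonal entries negative: (-2, -4), (-2, 2). Count: 2.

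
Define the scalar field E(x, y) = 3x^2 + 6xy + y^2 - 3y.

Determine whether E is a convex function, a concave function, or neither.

E is quadratic, so its Hessian is the constant matrix H = [[6, 6], [6, 2]].
det(H) = -24, tr(H) = 8.
det(H) < 0, so H is indefinite: neither convex nor concave.

neither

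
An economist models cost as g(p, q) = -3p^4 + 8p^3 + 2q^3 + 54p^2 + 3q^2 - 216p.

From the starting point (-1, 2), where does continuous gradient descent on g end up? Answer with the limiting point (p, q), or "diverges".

g is separable, so gradient descent decouples: p follows -∂g/∂p, q follows -∂g/∂q.
∂g/∂p = -12(p - 3)(p - 2)(p + 3); at p=-1 this is -288, so p increases.
∂g/∂q = 6q(q + 1); at q=2 this is 36, so q decreases.
p converges to its nearest critical value 2 (a local min of the p-part); q converges to 0. The iterate converges to (2, 0).

(2, 0)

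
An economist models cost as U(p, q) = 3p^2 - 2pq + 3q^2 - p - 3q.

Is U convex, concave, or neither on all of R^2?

convex

U is quadratic, so its Hessian is the constant matrix H = [[6, -2], [-2, 6]].
det(H) = 32, tr(H) = 12.
det(H) > 0 and tr(H) > 0, so H is positive definite everywhere: convex.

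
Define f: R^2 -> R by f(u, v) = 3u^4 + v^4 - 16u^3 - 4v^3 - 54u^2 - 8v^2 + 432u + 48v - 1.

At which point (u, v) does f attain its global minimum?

(-3, -2)

f(u,v) separates as P(u) + Q(v) − 1, so its minimum is min P + min Q − 1.
P'(u) = 12(u - 4)(u - 3)(u + 3) vanishes at u ∈ {-3, 3, 4}; Q'(v) = 4(v - 3)(v - 2)(v + 2) vanishes at v ∈ {-2, 2, 3}.
Local minima of P (where P''>0): P(-3)=-1107, P(4)=608. Local minima of Q: Q(-2)=-80, Q(3)=45.
So the global minimum of f is P(-3) + Q(-2) − 1 = -1107 − 80 − 1 = -1188, attained at (-3, -2).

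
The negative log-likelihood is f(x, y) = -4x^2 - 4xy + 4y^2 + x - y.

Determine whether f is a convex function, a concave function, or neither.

f is quadratic, so its Hessian is the constant matrix H = [[-8, -4], [-4, 8]].
det(H) = -80, tr(H) = 0.
det(H) < 0, so H is indefinite: neither convex nor concave.

neither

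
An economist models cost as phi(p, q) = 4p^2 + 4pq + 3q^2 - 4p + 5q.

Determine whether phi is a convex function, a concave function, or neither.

convex

phi is quadratic, so its Hessian is the constant matrix H = [[8, 4], [4, 6]].
det(H) = 32, tr(H) = 14.
det(H) > 0 and tr(H) > 0, so H is positive definite everywhere: convex.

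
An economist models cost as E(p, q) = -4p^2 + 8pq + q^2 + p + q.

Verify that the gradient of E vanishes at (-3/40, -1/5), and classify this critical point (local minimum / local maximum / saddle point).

∇E = (-8p + 8q + 1, 8p + 2q + 1); substituting (-3/40, -1/5) gives ∇E = (0, 0), so (-3/40, -1/5) is indeed a critical point.
The Hessian of E is constant: H = [[-8, 8], [8, 2]].
det(H) = (-8)·2 − 8² = -80.
Since det(H) < 0, H is indefinite and the critical point is a saddle point.

saddle point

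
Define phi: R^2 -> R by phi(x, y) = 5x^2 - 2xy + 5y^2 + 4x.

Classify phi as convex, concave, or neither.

phi is quadratic, so its Hessian is the constant matrix H = [[10, -2], [-2, 10]].
det(H) = 96, tr(H) = 20.
det(H) > 0 and tr(H) > 0, so H is positive definite everywhere: convex.

convex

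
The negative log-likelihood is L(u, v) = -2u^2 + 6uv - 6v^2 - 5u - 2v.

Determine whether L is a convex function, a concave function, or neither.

L is quadratic, so its Hessian is the constant matrix H = [[-4, 6], [6, -12]].
det(H) = 12, tr(H) = -16.
det(H) > 0 and tr(H) < 0, so H is negative definite everywhere: concave.

concave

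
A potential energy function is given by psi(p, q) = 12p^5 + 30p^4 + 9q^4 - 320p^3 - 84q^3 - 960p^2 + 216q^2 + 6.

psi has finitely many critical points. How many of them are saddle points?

psi separates as a function of p plus a function of q, so ∇psi=0 decouples.
∂psi/∂p = 60p(p - 4)(p + 2)(p + 4) = 0 at p ∈ {-4, -2, 0, 4}; ∂psi/∂q = 36q(q - 4)(q - 3) = 0 at q ∈ {0, 3, 4}.
The Hessian is diagonal: diag(psi_pp, psi_qq). Second derivatives: psi_pp(-4)=-3840, psi_pp(-2)=1440, psi_pp(0)=-1920, psi_pp(4)=11520; psi_qq(0)=432, psi_qq(3)=-108, psi_qq(4)=144.
Saddle points occur where the two diagonal entries have opposite signs: (-4, 0), (-4, 4), (-2, 3), (0, 0), (0, 4), (4, 3). Count: 6.

6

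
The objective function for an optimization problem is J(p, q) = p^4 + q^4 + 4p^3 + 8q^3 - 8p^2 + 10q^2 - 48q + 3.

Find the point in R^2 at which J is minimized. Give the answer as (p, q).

J(p,q) separates as A(p) + B(q) + 3, so its minimum is min A + min B + 3.
A'(p) = 4p(p - 1)(p + 4) vanishes at p ∈ {-4, 0, 1}; B'(q) = 4(q - 1)(q + 3)(q + 4) vanishes at q ∈ {-4, -3, 1}.
Local minima of A (where A''>0): A(-4)=-128, A(1)=-3. Local minima of B: B(-4)=96, B(1)=-29.
So the global minimum of J is A(-4) + B(1) + 3 = -128 − 29 + 3 = -154, attained at (-4, 1).

(-4, 1)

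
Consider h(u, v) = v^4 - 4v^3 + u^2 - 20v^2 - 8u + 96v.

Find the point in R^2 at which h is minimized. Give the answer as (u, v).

h(u,v) separates as P(u) + Q(v), so its minimum is min P + min Q.
P'(u) = 2u - 8 vanishes at u ∈ {4}; Q'(v) = 4(v - 4)(v - 2)(v + 3) vanishes at v ∈ {-3, 2, 4}.
Local minima of P (where P''>0): P(4)=-16. Local minima of Q: Q(-3)=-279, Q(4)=64.
So the global minimum of h is P(4) + Q(-3) = -16 − 279 = -295, attained at (4, -3).

(4, -3)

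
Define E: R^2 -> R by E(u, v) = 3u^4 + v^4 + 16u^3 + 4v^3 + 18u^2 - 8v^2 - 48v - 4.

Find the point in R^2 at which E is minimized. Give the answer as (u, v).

E(u,v) separates as P(u) + Q(v) − 4, so its minimum is min P + min Q − 4.
P'(u) = 12u(u + 1)(u + 3) vanishes at u ∈ {-3, -1, 0}; Q'(v) = 4(v - 2)(v + 2)(v + 3) vanishes at v ∈ {-3, -2, 2}.
Local minima of P (where P''>0): P(-3)=-27, P(0)=0. Local minima of Q: Q(-3)=45, Q(2)=-80.
So the global minimum of E is P(-3) + Q(2) − 4 = -27 − 80 − 4 = -111, attained at (-3, 2).

(-3, 2)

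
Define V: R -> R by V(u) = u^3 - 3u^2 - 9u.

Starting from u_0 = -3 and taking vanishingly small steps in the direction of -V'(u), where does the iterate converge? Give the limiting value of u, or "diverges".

diverges

V'(u) = 3(u - 3)(u + 1), so V'(-3) = 36.
Gradient descent moves in the -V' direction, i.e. u is decreasing.
There is no critical point below u=-3, and V' keeps the same sign, so the iterate runs off to −∞.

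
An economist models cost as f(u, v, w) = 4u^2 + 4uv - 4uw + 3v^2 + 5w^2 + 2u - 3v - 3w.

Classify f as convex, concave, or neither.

f is quadratic, so its Hessian is the constant matrix H = [[8, 4, -4], [4, 6, 0], [-4, 0, 10]].
Leading principal minors: 8, 32, 224.
All positive ⇒ H ≻ 0 ⇒ convex.

convex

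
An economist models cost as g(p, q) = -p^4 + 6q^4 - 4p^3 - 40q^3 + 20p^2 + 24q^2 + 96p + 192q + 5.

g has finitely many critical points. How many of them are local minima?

g separates as a function of p plus a function of q, so ∇g=0 decouples.
∂g/∂p = -4(p - 3)(p + 2)(p + 4) = 0 at p ∈ {-4, -2, 3}; ∂g/∂q = 24(q - 4)(q - 2)(q + 1) = 0 at q ∈ {-1, 2, 4}.
The Hessian is diagonal: diag(g_pp, g_qq). Second derivatives: g_pp(-4)=-56, g_pp(-2)=40, g_pp(3)=-140; g_qq(-1)=360, g_qq(2)=-144, g_qq(4)=240.
Local minima occur where both diagonal entries positive: (-2, -1), (-2, 4). Count: 2.

2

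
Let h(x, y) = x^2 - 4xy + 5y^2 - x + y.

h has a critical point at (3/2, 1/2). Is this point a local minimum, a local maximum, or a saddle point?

The Hessian of h is constant: H = [[2, -4], [-4, 10]].
det(H) = 2·10 − (-4)² = 4.
det(H) > 0 and tr(H) = 12 > 0, so H is positive definite and the point is a local minimum.

local minimum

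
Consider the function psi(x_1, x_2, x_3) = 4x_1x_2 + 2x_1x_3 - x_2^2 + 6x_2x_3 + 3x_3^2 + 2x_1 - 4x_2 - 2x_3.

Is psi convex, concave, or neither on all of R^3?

psi is quadratic, so its Hessian is the constant matrix H = [[0, 4, 2], [4, -2, 6], [2, 6, 6]].
Leading principal minors: 0, -16, 8.
Neither pattern holds ⇒ H is indefinite ⇒ neither convex nor concave.

neither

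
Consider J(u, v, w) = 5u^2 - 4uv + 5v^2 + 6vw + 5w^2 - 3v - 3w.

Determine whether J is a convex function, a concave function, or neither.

J is quadratic, so its Hessian is the constant matrix H = [[10, -4, 0], [-4, 10, 6], [0, 6, 10]].
Leading principal minors: 10, 84, 480.
All positive ⇒ H ≻ 0 ⇒ convex.

convex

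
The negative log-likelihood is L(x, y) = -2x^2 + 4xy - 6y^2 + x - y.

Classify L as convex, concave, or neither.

concave

L is quadratic, so its Hessian is the constant matrix H = [[-4, 4], [4, -12]].
det(H) = 32, tr(H) = -16.
det(H) > 0 and tr(H) < 0, so H is negative definite everywhere: concave.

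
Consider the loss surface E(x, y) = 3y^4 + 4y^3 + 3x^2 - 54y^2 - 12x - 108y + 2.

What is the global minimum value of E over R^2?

-469

E(x,y) separates as P(x) + Q(y) + 2, so its minimum is min P + min Q + 2.
P'(x) = 6x - 12 vanishes at x ∈ {2}; Q'(y) = 12(y - 3)(y + 1)(y + 3) vanishes at y ∈ {-3, -1, 3}.
Local minima of P (where P''>0): P(2)=-12. Local minima of Q: Q(-3)=-27, Q(3)=-459.
So the global minimum of E is P(2) + Q(3) + 2 = -12 − 459 + 2 = -469, attained at (2, 3).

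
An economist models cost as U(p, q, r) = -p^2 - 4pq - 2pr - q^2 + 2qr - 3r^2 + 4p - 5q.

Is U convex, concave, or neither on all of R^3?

neither

U is quadratic, so its Hessian is the constant matrix H = [[-2, -4, -2], [-4, -2, 2], [-2, 2, -6]].
Leading principal minors: -2, -12, 120.
Neither pattern holds ⇒ H is indefinite ⇒ neither convex nor concave.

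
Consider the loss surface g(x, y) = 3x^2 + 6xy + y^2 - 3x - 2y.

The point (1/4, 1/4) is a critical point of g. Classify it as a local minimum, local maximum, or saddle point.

The Hessian of g is constant: H = [[6, 6], [6, 2]].
det(H) = 6·2 − 6² = -24.
Since det(H) < 0, H is indefinite and the critical point is a saddle point.

saddle point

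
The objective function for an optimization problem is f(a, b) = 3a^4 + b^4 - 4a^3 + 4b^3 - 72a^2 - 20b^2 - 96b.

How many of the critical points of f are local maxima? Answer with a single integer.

f separates as a function of a plus a function of b, so ∇f=0 decouples.
∂f/∂a = 12a(a - 4)(a + 3) = 0 at a ∈ {-3, 0, 4}; ∂f/∂b = 4(b - 3)(b + 2)(b + 4) = 0 at b ∈ {-4, -2, 3}.
The Hessian is diagonal: diag(f_aa, f_bb). Second derivatives: f_aa(-3)=252, f_aa(0)=-144, f_aa(4)=336; f_bb(-4)=56, f_bb(-2)=-40, f_bb(3)=140.
Local maxima occur where both diagonal entries negative: (0, -2). Count: 1.

1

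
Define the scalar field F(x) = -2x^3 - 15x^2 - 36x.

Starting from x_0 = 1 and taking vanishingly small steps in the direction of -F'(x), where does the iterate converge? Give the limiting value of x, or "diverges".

F'(x) = -6(x + 2)(x + 3), so F'(1) = -72.
Gradient descent moves in the -F' direction, i.e. x is increasing.
There is no critical point above x=1, and F' keeps the same sign, so the iterate runs off to +∞.

diverges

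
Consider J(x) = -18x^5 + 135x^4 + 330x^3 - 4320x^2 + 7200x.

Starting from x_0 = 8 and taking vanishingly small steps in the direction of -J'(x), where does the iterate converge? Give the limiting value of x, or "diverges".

J'(x) = -90(x - 5)(x - 4)(x - 1)(x + 4), so J'(8) = -90720.
Gradient descent moves in the -J' direction, i.e. x is increasing.
There is no critical point above x=8, and J' keeps the same sign, so the iterate runs off to +∞.

diverges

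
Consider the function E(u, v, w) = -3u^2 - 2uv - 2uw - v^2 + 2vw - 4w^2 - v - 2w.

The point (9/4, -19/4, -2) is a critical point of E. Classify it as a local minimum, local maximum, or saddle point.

local maximum

The Hessian is constant: H = [[-6, -2, -2], [-2, -2, 2], [-2, 2, -8]].
Leading principal minors: Δ₁ = -6, Δ₂ = 8, Δ₃ = -16.
The minors alternate sign starting negative (−, +, −), so H is negative definite: a local maximum.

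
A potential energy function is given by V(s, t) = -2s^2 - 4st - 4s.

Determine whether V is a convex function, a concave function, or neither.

neither

V is quadratic, so its Hessian is the constant matrix H = [[-4, -4], [-4, 0]].
det(H) = -16, tr(H) = -4.
det(H) < 0, so H is indefinite: neither convex nor concave.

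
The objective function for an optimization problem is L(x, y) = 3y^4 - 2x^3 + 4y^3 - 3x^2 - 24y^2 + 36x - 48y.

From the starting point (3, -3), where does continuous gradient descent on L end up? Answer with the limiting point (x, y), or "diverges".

diverges

L is separable, so gradient descent decouples: x follows -∂L/∂x, y follows -∂L/∂y.
∂L/∂x = -6(x - 2)(x + 3); at x=3 this is -36, so x increases.
∂L/∂y = 12(y - 2)(y + 1)(y + 2); at y=-3 this is -120, so y increases.
The x-coordinate has no critical point in that direction and runs off to infinity.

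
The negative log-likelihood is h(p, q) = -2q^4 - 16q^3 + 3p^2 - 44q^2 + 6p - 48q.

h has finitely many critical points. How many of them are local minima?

h separates as a function of p plus a function of q, so ∇h=0 decouples.
∂h/∂p = 6(p + 1) = 0 at p ∈ {-1}; ∂h/∂q = -8(q + 1)(q + 2)(q + 3) = 0 at q ∈ {-3, -2, -1}.
The Hessian is diagonal: diag(h_pp, h_qq). Second derivatives: h_pp(-1)=6; h_qq(-3)=-16, h_qq(-2)=8, h_qq(-1)=-16.
Local minima occur where both diagonal entries positive: (-1, -2). Count: 1.

1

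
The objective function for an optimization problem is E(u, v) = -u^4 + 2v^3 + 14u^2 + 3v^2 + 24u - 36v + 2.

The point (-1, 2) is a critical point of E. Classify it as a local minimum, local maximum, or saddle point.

The mixed partial ∂²E/∂u∂v is 0, so the Hessian at any point is diag(E_uu, E_vv) = diag(4(-3u^2 + 7), 6(2v + 1)).
At (-1, 2): H = diag(16, 30).
Both eigenvalues are positive, so H is positive definite: a local minimum.

local minimum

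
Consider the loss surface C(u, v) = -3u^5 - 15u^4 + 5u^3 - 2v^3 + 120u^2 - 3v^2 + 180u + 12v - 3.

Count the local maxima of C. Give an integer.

C separates as a function of u plus a function of v, so ∇C=0 decouples.
∂C/∂u = -15(u - 2)(u + 1)(u + 2)(u + 3) = 0 at u ∈ {-3, -2, -1, 2}; ∂C/∂v = -6(v - 1)(v + 2) = 0 at v ∈ {-2, 1}.
The Hessian is diagonal: diag(C_uu, C_vv). Second derivatives: C_uu(-3)=150, C_uu(-2)=-60, C_uu(-1)=90, C_uu(2)=-900; C_vv(-2)=18, C_vv(1)=-18.
Local maxima occur where both diagonal entries negative: (-2, 1), (2, 1). Count: 2.

2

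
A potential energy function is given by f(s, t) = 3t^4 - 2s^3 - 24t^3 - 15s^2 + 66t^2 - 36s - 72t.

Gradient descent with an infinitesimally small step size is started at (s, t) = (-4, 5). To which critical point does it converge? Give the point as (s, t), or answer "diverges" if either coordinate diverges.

(-3, 3)

f is separable, so gradient descent decouples: s follows -∂f/∂s, t follows -∂f/∂t.
∂f/∂s = -6(s + 2)(s + 3); at s=-4 this is -12, so s increases.
∂f/∂t = 12(t - 3)(t - 2)(t - 1); at t=5 this is 288, so t decreases.
s converges to its nearest critical value -3 (a local min of the s-part); t converges to 3. The iterate converges to (-3, 3).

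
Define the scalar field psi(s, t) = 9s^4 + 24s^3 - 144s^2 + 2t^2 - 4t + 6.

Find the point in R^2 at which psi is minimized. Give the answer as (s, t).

psi(s,t) separates as P(s) + Q(t) + 6, so its minimum is min P + min Q + 6.
P'(s) = 36s(s - 2)(s + 4) vanishes at s ∈ {-4, 0, 2}; Q'(t) = 4(t - 1) vanishes at t ∈ {1}.
Local minima of P (where P''>0): P(-4)=-1536, P(2)=-240. Local minima of Q: Q(1)=-2.
So the global minimum of psi is P(-4) + Q(1) + 6 = -1536 − 2 + 6 = -1532, attained at (-4, 1).

(-4, 1)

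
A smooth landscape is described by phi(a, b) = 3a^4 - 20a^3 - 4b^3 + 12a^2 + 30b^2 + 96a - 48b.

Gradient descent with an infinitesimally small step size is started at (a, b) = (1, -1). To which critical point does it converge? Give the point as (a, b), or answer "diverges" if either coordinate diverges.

phi is separable, so gradient descent decouples: a follows -∂phi/∂a, b follows -∂phi/∂b.
∂phi/∂a = 12(a - 4)(a - 2)(a + 1); at a=1 this is 72, so a decreases.
∂phi/∂b = -12(b - 4)(b - 1); at b=-1 this is -120, so b increases.
a converges to its nearest critical value -1 (a local min of the a-part); b converges to 1. The iterate converges to (-1, 1).

(-1, 1)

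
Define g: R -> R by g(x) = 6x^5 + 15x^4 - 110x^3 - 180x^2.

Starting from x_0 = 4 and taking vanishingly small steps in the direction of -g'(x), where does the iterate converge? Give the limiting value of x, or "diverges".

g'(x) = 30x(x - 3)(x + 1)(x + 4), so g'(4) = 4800.
Gradient descent moves in the -g' direction, i.e. x is decreasing.
The nearest critical point in that direction is x = 3, where g'' = 2520 > 0 (a local minimum). The iterate converges there.

3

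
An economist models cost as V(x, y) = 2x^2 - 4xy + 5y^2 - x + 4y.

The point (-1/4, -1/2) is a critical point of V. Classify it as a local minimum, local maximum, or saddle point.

The Hessian of V is constant: H = [[4, -4], [-4, 10]].
det(H) = 4·10 − (-4)² = 24.
det(H) > 0 and tr(H) = 14 > 0, so H is positive definite and the point is a local minimum.

local minimum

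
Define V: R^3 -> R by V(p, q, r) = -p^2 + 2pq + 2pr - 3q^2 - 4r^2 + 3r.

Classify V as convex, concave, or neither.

concave

V is quadratic, so its Hessian is the constant matrix H = [[-2, 2, 2], [2, -6, 0], [2, 0, -8]].
Leading principal minors: -2, 8, -40.
Signs alternate −, +, − ⇒ H ≺ 0 ⇒ concave.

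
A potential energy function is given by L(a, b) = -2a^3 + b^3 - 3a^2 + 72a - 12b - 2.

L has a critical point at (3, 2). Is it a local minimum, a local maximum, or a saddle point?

The mixed partial ∂²L/∂a∂b is 0, so the Hessian at any point is diag(L_aa, L_bb) = diag(-6(2a + 1), 6b).
At (3, 2): H = diag(-42, 12).
The eigenvalues have opposite signs, so H is indefinite: a saddle point.

saddle point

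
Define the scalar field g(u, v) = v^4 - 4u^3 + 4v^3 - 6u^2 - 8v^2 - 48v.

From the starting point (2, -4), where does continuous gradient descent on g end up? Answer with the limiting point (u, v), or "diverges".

g is separable, so gradient descent decouples: u follows -∂g/∂u, v follows -∂g/∂v.
∂g/∂u = -12u(u + 1); at u=2 this is -72, so u increases.
∂g/∂v = 4(v - 2)(v + 2)(v + 3); at v=-4 this is -48, so v increases.
The u-coordinate has no critical point in that direction and runs off to infinity.

diverges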